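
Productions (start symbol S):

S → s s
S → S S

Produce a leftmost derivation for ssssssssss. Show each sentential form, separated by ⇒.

S ⇒ SS   [S → S S]
SS ⇒ SSS   [S → S S]
SSS ⇒ SSSS   [S → S S]
SSSS ⇒ SSSSS   [S → S S]
SSSSS ⇒ ssSSSS   [S → s s]
ssSSSS ⇒ ssssSSS   [S → s s]
ssssSSS ⇒ ssssssSS   [S → s s]
ssssssSS ⇒ ssssssssS   [S → s s]
ssssssssS ⇒ ssssssssss   [S → s s]

S ⇒ SS ⇒ SSS ⇒ SSSS ⇒ SSSSS ⇒ ssSSSS ⇒ ssssSSS ⇒ ssssssSS ⇒ ssssssssS ⇒ ssssssssss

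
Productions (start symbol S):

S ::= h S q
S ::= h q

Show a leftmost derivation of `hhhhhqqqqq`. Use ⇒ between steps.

S ⇒ hSq   [S ::= h S q]
hSq ⇒ hhSqq   [S ::= h S q]
hhSqq ⇒ hhhSqqq   [S ::= h S q]
hhhSqqq ⇒ hhhhSqqqq   [S ::= h S q]
hhhhSqqqq ⇒ hhhhhqqqqq   [S ::= h q]

S ⇒ hSq ⇒ hhSqq ⇒ hhhSqqq ⇒ hhhhSqqqq ⇒ hhhhhqqqqq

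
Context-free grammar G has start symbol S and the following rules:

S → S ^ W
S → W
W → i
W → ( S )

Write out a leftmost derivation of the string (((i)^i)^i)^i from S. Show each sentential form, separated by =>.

S=>S^W=>W^W=>(S)^W=>(S^W)^W=>(W^W)^W=>((S)^W)^W=>((S^W)^W)^W=>((W^W)^W)^W=>(((S)^W)^W)^W=>(((W)^W)^W)^W=>(((i)^W)^W)^W=>(((i)^i)^W)^W=>(((i)^i)^i)^W=>(((i)^i)^i)^i

S => S^W   [S → S ^ W]
S^W => W^W   [S → W]
W^W => (S)^W   [W → ( S )]
(S)^W => (S^W)^W   [S → S ^ W]
(S^W)^W => (W^W)^W   [S → W]
(W^W)^W => ((S)^W)^W   [W → ( S )]
((S)^W)^W => ((S^W)^W)^W   [S → S ^ W]
((S^W)^W)^W => ((W^W)^W)^W   [S → W]
((W^W)^W)^W => (((S)^W)^W)^W   [W → ( S )]
(((S)^W)^W)^W => (((W)^W)^W)^W   [S → W]
(((W)^W)^W)^W => (((i)^W)^W)^W   [W → i]
(((i)^W)^W)^W => (((i)^i)^W)^W   [W → i]
(((i)^i)^W)^W => (((i)^i)^i)^W   [W → i]
(((i)^i)^i)^W => (((i)^i)^i)^i   [W → i]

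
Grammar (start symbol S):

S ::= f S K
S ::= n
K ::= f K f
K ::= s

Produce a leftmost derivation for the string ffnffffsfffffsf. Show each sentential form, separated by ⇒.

S ⇒ fSK ⇒ ffSKK ⇒ ffnKK ⇒ ffnfKfK ⇒ ffnffKffK ⇒ ffnfffKfffK ⇒ ffnffffKffffK ⇒ ffnffffsffffK ⇒ ffnffffsfffffKf ⇒ ffnffffsfffffsf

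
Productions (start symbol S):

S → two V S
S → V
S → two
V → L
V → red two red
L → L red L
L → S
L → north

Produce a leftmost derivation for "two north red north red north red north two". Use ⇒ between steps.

S ⇒ two V S ⇒ two L S ⇒ two L red L S ⇒ two L red L red L S ⇒ two L red L red L red L S ⇒ two north red L red L red L S ⇒ two north red north red L red L S ⇒ two north red north red north red L S ⇒ two north red north red north red north S ⇒ two north red north red north red north two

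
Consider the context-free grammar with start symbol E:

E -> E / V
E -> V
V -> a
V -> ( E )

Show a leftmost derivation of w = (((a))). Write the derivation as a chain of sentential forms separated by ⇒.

E ⇒ V ⇒ (E) ⇒ (V) ⇒ ((E)) ⇒ ((V)) ⇒ (((E))) ⇒ (((V))) ⇒ (((a)))

E ⇒ V   [E -> V]
V ⇒ (E)   [V -> ( E )]
(E) ⇒ (V)   [E -> V]
(V) ⇒ ((E))   [V -> ( E )]
((E)) ⇒ ((V))   [E -> V]
((V)) ⇒ (((E)))   [V -> ( E )]
(((E))) ⇒ (((V)))   [E -> V]
(((V))) ⇒ (((a)))   [V -> a]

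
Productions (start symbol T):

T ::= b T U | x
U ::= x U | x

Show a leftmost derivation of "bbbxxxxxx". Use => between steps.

T => bTU => bbTUU => bbbTUUU => bbbxUUU => bbbxxUUU => bbbxxxUU => bbbxxxxUU => bbbxxxxxU => bbbxxxxxx

T => bTU   [T ::= b T U]
bTU => bbTUU   [T ::= b T U]
bbTUU => bbbTUUU   [T ::= b T U]
bbbTUUU => bbbxUUU   [T ::= x]
bbbxUUU => bbbxxUUU   [U ::= x U]
bbbxxUUU => bbbxxxUU   [U ::= x]
bbbxxxUU => bbbxxxxUU   [U ::= x U]
bbbxxxxUU => bbbxxxxxU   [U ::= x]
bbbxxxxxU => bbbxxxxxx   [U ::= x]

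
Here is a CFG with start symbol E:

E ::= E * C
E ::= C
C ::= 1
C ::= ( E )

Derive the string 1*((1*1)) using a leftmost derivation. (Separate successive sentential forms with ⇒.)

E ⇒ E*C ⇒ C*C ⇒ 1*C ⇒ 1*(E) ⇒ 1*(C) ⇒ 1*((E)) ⇒ 1*((E*C)) ⇒ 1*((C*C)) ⇒ 1*((1*C)) ⇒ 1*((1*1))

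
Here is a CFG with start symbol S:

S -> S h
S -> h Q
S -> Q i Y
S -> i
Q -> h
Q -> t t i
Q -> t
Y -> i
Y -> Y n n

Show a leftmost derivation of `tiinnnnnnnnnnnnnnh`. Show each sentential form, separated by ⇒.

S ⇒ Sh   [S -> S h]
Sh ⇒ QiYh   [S -> Q i Y]
QiYh ⇒ tiYh   [Q -> t]
tiYh ⇒ tiYnnh   [Y -> Y n n]
tiYnnh ⇒ tiYnnnnh   [Y -> Y n n]
tiYnnnnh ⇒ tiYnnnnnnh   [Y -> Y n n]
tiYnnnnnnh ⇒ tiYnnnnnnnnh   [Y -> Y n n]
tiYnnnnnnnnh ⇒ tiYnnnnnnnnnnh   [Y -> Y n n]
tiYnnnnnnnnnnh ⇒ tiYnnnnnnnnnnnnh   [Y -> Y n n]
tiYnnnnnnnnnnnnh ⇒ tiYnnnnnnnnnnnnnnh   [Y -> Y n n]
tiYnnnnnnnnnnnnnnh ⇒ tiinnnnnnnnnnnnnnh   [Y -> i]

S ⇒ Sh ⇒ QiYh ⇒ tiYh ⇒ tiYnnh ⇒ tiYnnnnh ⇒ tiYnnnnnnh ⇒ tiYnnnnnnnnh ⇒ tiYnnnnnnnnnnh ⇒ tiYnnnnnnnnnnnnh ⇒ tiYnnnnnnnnnnnnnnh ⇒ tiinnnnnnnnnnnnnnh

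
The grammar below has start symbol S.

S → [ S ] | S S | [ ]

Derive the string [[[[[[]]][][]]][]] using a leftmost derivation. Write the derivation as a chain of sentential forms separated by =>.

S=>[S]=>[SS]=>[[S]S]=>[[[S]]S]=>[[[SS]]S]=>[[[SSS]]S]=>[[[[S]SS]]S]=>[[[[[S]]SS]]S]=>[[[[[[]]]SS]]S]=>[[[[[[]]][]S]]S]=>[[[[[[]]][][]]]S]=>[[[[[[]]][][]]][]]

S => [S]   [S → [ S ]]
[S] => [SS]   [S → S S]
[SS] => [[S]S]   [S → [ S ]]
[[S]S] => [[[S]]S]   [S → [ S ]]
[[[S]]S] => [[[SS]]S]   [S → S S]
[[[SS]]S] => [[[SSS]]S]   [S → S S]
[[[SSS]]S] => [[[[S]SS]]S]   [S → [ S ]]
[[[[S]SS]]S] => [[[[[S]]SS]]S]   [S → [ S ]]
[[[[[S]]SS]]S] => [[[[[[]]]SS]]S]   [S → [ ]]
[[[[[[]]]SS]]S] => [[[[[[]]][]S]]S]   [S → [ ]]
[[[[[[]]][]S]]S] => [[[[[[]]][][]]]S]   [S → [ ]]
[[[[[[]]][][]]]S] => [[[[[[]]][][]]][]]   [S → [ ]]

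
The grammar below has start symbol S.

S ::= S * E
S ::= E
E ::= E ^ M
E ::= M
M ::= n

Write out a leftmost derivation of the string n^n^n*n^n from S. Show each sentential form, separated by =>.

S => S*E   [S ::= S * E]
S*E => E*E   [S ::= E]
E*E => E^M*E   [E ::= E ^ M]
E^M*E => E^M^M*E   [E ::= E ^ M]
E^M^M*E => M^M^M*E   [E ::= M]
M^M^M*E => n^M^M*E   [M ::= n]
n^M^M*E => n^n^M*E   [M ::= n]
n^n^M*E => n^n^n*E   [M ::= n]
n^n^n*E => n^n^n*E^M   [E ::= E ^ M]
n^n^n*E^M => n^n^n*M^M   [E ::= M]
n^n^n*M^M => n^n^n*n^M   [M ::= n]
n^n^n*n^M => n^n^n*n^n   [M ::= n]

S => S*E => E*E => E^M*E => E^M^M*E => M^M^M*E => n^M^M*E => n^n^M*E => n^n^n*E => n^n^n*E^M => n^n^n*M^M => n^n^n*n^M => n^n^n*n^n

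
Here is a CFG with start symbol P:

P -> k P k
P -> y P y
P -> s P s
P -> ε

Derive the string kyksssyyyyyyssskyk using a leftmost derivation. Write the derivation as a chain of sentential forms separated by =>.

P => kPk => kyPyk => kykPkyk => kyksPskyk => kykssPsskyk => kyksssPssskyk => kyksssyPyssskyk => kyksssyyPyyssskyk => kyksssyyyPyyyssskyk => kyksssyyyyyyssskyk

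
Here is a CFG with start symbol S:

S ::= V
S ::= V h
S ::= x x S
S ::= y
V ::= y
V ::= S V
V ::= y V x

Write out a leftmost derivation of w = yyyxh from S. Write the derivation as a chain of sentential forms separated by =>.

S => Vh   [S ::= V h]
Vh => SVh   [V ::= S V]
SVh => VVh   [S ::= V]
VVh => yVh   [V ::= y]
yVh => yyVxh   [V ::= y V x]
yyVxh => yyyxh   [V ::= y]

S => Vh => SVh => VVh => yVh => yyVxh => yyyxh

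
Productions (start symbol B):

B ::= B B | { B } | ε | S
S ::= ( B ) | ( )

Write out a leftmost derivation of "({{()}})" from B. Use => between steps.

B=>S=>(B)=>({B})=>({BB})=>({{B}B})=>({{BB}B})=>({{SB}B})=>({{()B}B})=>({{()}B})=>({{()}})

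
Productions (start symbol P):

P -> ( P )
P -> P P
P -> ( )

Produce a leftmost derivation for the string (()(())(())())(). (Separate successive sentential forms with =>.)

P => PP   [P -> P P]
PP => (P)P   [P -> ( P )]
(P)P => (PP)P   [P -> P P]
(PP)P => (PPP)P   [P -> P P]
(PPP)P => (()PP)P   [P -> ( )]
(()PP)P => (()(P)P)P   [P -> ( P )]
(()(P)P)P => (()(())P)P   [P -> ( )]
(()(())P)P => (()(())PP)P   [P -> P P]
(()(())PP)P => (()(())(P)P)P   [P -> ( P )]
(()(())(P)P)P => (()(())(())P)P   [P -> ( )]
(()(())(())P)P => (()(())(())())P   [P -> ( )]
(()(())(())())P => (()(())(())())()   [P -> ( )]

P => PP => (P)P => (PP)P => (PPP)P => (()PP)P => (()(P)P)P => (()(())P)P => (()(())PP)P => (()(())(P)P)P => (()(())(())P)P => (()(())(())())P => (()(())(())())()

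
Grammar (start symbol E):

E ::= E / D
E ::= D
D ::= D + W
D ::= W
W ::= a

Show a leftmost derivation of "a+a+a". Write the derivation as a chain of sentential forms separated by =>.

E => D => D+W => D+W+W => W+W+W => a+W+W => a+a+W => a+a+a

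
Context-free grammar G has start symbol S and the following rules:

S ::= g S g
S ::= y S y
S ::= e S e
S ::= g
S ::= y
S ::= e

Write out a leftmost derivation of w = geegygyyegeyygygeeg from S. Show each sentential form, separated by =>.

S => gSg   [S ::= g S g]
gSg => geSeg   [S ::= e S e]
geSeg => geeSeeg   [S ::= e S e]
geeSeeg => geegSgeeg   [S ::= g S g]
geegSgeeg => geegySygeeg   [S ::= y S y]
geegySygeeg => geegygSgygeeg   [S ::= g S g]
geegygSgygeeg => geegygySygygeeg   [S ::= y S y]
geegygySygygeeg => geegygyySyygygeeg   [S ::= y S y]
geegygyySyygygeeg => geegygyyeSeyygygeeg   [S ::= e S e]
geegygyyeSeyygygeeg => geegygyyegeyygygeeg   [S ::= g]

S => gSg => geSeg => geeSeeg => geegSgeeg => geegySygeeg => geegygSgygeeg => geegygySygygeeg => geegygyySyygygeeg => geegygyyeSeyygygeeg => geegygyyegeyygygeeg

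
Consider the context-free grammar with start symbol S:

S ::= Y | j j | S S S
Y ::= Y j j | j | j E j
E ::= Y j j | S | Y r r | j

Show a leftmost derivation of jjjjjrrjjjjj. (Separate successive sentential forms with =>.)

S => Y => Yjj => Yjjjj => jEjjjjj => jYrrjjjjj => jjEjrrjjjjj => jjSjrrjjjjj => jjjjjrrjjjjj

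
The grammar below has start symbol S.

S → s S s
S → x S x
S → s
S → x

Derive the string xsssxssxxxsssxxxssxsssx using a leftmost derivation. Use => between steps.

S => xSx => xsSsx => xssSssx => xsssSsssx => xsssxSxsssx => xsssxsSsxsssx => xsssxssSssxsssx => xsssxssxSxssxsssx => xsssxssxxSxxssxsssx => xsssxssxxxSxxxssxsssx => xsssxssxxxsSsxxxssxsssx => xsssxssxxxsssxxxssxsssx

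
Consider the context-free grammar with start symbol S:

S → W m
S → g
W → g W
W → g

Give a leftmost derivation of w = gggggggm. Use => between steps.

S => Wm => gWm => ggWm => gggWm => ggggWm => gggggWm => ggggggWm => gggggggm

S => Wm   [S → W m]
Wm => gWm   [W → g W]
gWm => ggWm   [W → g W]
ggWm => gggWm   [W → g W]
gggWm => ggggWm   [W → g W]
ggggWm => gggggWm   [W → g W]
gggggWm => ggggggWm   [W → g W]
ggggggWm => gggggggm   [W → g]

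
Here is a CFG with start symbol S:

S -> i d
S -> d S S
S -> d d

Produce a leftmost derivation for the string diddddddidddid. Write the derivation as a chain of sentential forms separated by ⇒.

S ⇒ dSS ⇒ didS ⇒ diddSS ⇒ didddSSS ⇒ diddddSSSS ⇒ diddddddSSS ⇒ diddddddidSS ⇒ diddddddidddS ⇒ diddddddidddid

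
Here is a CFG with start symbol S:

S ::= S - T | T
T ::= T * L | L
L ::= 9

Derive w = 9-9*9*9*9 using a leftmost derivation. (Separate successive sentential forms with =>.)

S => S-T   [S ::= S - T]
S-T => T-T   [S ::= T]
T-T => L-T   [T ::= L]
L-T => 9-T   [L ::= 9]
9-T => 9-T*L   [T ::= T * L]
9-T*L => 9-T*L*L   [T ::= T * L]
9-T*L*L => 9-T*L*L*L   [T ::= T * L]
9-T*L*L*L => 9-L*L*L*L   [T ::= L]
9-L*L*L*L => 9-9*L*L*L   [L ::= 9]
9-9*L*L*L => 9-9*9*L*L   [L ::= 9]
9-9*9*L*L => 9-9*9*9*L   [L ::= 9]
9-9*9*9*L => 9-9*9*9*9   [L ::= 9]

S => S-T => T-T => L-T => 9-T => 9-T*L => 9-T*L*L => 9-T*L*L*L => 9-L*L*L*L => 9-9*L*L*L => 9-9*9*L*L => 9-9*9*9*L => 9-9*9*9*9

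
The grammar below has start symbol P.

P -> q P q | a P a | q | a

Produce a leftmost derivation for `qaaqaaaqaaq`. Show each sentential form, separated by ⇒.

P ⇒ qPq ⇒ qaPaq ⇒ qaaPaaq ⇒ qaaqPqaaq ⇒ qaaqaPaqaaq ⇒ qaaqaaaqaaq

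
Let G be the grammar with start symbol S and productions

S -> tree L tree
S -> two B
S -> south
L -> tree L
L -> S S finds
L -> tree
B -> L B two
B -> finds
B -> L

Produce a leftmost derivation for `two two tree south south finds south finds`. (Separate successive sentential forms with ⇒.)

S ⇒ two B ⇒ two L ⇒ two S S finds ⇒ two two B S finds ⇒ two two L S finds ⇒ two two tree L S finds ⇒ two two tree S S finds S finds ⇒ two two tree south S finds S finds ⇒ two two tree south south finds S finds ⇒ two two tree south south finds south finds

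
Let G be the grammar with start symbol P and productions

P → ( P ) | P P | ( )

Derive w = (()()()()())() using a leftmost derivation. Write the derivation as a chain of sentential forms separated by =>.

P => PP   [P → P P]
PP => (P)P   [P → ( P )]
(P)P => (PP)P   [P → P P]
(PP)P => (()P)P   [P → ( )]
(()P)P => (()PP)P   [P → P P]
(()PP)P => (()PPP)P   [P → P P]
(()PPP)P => (()PPPP)P   [P → P P]
(()PPPP)P => (()()PPP)P   [P → ( )]
(()()PPP)P => (()()()PP)P   [P → ( )]
(()()()PP)P => (()()()()P)P   [P → ( )]
(()()()()P)P => (()()()()())P   [P → ( )]
(()()()()())P => (()()()()())()   [P → ( )]

P=>PP=>(P)P=>(PP)P=>(()P)P=>(()PP)P=>(()PPP)P=>(()PPPP)P=>(()()PPP)P=>(()()()PP)P=>(()()()()P)P=>(()()()()())P=>(()()()()())()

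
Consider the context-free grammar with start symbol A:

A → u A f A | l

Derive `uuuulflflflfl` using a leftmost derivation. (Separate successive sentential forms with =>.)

A => uAfA   [A → u A f A]
uAfA => uuAfAfA   [A → u A f A]
uuAfAfA => uuuAfAfAfA   [A → u A f A]
uuuAfAfAfA => uuuuAfAfAfAfA   [A → u A f A]
uuuuAfAfAfAfA => uuuulfAfAfAfA   [A → l]
uuuulfAfAfAfA => uuuulflfAfAfA   [A → l]
uuuulflfAfAfA => uuuulflflfAfA   [A → l]
uuuulflflfAfA => uuuulflflflfA   [A → l]
uuuulflflflfA => uuuulflflflfl   [A → l]

A => uAfA => uuAfAfA => uuuAfAfAfA => uuuuAfAfAfAfA => uuuulfAfAfAfA => uuuulflfAfAfA => uuuulflflfAfA => uuuulflflflfA => uuuulflflflfl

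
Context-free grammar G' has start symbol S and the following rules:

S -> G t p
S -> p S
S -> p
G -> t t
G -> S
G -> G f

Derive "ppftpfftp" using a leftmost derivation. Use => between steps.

S => Gtp => Gftp => Gfftp => Sfftp => Gtpfftp => Gftpfftp => Sftpfftp => pSftpfftp => ppftpfftp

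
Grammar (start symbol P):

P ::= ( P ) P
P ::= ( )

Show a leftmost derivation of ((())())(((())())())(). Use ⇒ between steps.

P ⇒ (P)P ⇒ ((P)P)P ⇒ ((())P)P ⇒ ((())())P ⇒ ((())())(P)P ⇒ ((())())((P)P)P ⇒ ((())())(((P)P)P)P ⇒ ((())())(((())P)P)P ⇒ ((())())(((())())P)P ⇒ ((())())(((())())())P ⇒ ((())())(((())())())()

P ⇒ (P)P   [P ::= ( P ) P]
(P)P ⇒ ((P)P)P   [P ::= ( P ) P]
((P)P)P ⇒ ((())P)P   [P ::= ( )]
((())P)P ⇒ ((())())P   [P ::= ( )]
((())())P ⇒ ((())())(P)P   [P ::= ( P ) P]
((())())(P)P ⇒ ((())())((P)P)P   [P ::= ( P ) P]
((())())((P)P)P ⇒ ((())())(((P)P)P)P   [P ::= ( P ) P]
((())())(((P)P)P)P ⇒ ((())())(((())P)P)P   [P ::= ( )]
((())())(((())P)P)P ⇒ ((())())(((())())P)P   [P ::= ( )]
((())())(((())())P)P ⇒ ((())())(((())())())P   [P ::= ( )]
((())())(((())())())P ⇒ ((())())(((())())())()   [P ::= ( )]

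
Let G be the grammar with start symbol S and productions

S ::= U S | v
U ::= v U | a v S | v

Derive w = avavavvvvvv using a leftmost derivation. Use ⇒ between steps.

S ⇒ US   [S ::= U S]
US ⇒ avSS   [U ::= a v S]
avSS ⇒ avUSS   [S ::= U S]
avUSS ⇒ avavSSS   [U ::= a v S]
avavSSS ⇒ avavUSSS   [S ::= U S]
avavUSSS ⇒ avavavSSSS   [U ::= a v S]
avavavSSSS ⇒ avavavUSSSS   [S ::= U S]
avavavUSSSS ⇒ avavavvSSSS   [U ::= v]
avavavvSSSS ⇒ avavavvvSSS   [S ::= v]
avavavvvSSS ⇒ avavavvvvSS   [S ::= v]
avavavvvvSS ⇒ avavavvvvvS   [S ::= v]
avavavvvvvS ⇒ avavavvvvvv   [S ::= v]

S⇒US⇒avSS⇒avUSS⇒avavSSS⇒avavUSSS⇒avavavSSSS⇒avavavUSSSS⇒avavavvSSSS⇒avavavvvSSS⇒avavavvvvSS⇒avavavvvvvS⇒avavavvvvvv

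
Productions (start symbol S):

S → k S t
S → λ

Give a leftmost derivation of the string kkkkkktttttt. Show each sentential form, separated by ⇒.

S⇒kSt⇒kkStt⇒kkkSttt⇒kkkkStttt⇒kkkkkSttttt⇒kkkkkkStttttt⇒kkkkkktttttt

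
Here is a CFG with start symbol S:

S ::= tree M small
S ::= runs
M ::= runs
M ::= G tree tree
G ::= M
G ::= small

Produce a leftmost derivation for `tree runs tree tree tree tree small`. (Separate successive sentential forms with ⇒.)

S ⇒ tree M small   [S ::= tree M small]
tree M small ⇒ tree G tree tree small   [M ::= G tree tree]
tree G tree tree small ⇒ tree M tree tree small   [G ::= M]
tree M tree tree small ⇒ tree G tree tree tree tree small   [M ::= G tree tree]
tree G tree tree tree tree small ⇒ tree M tree tree tree tree small   [G ::= M]
tree M tree tree tree tree small ⇒ tree runs tree tree tree tree small   [M ::= runs]

S ⇒ tree M small ⇒ tree G tree tree small ⇒ tree M tree tree small ⇒ tree G tree tree tree tree small ⇒ tree M tree tree tree tree small ⇒ tree runs tree tree tree tree small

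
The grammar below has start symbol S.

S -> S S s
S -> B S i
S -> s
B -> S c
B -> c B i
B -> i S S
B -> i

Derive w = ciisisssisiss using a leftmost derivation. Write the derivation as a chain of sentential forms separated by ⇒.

S ⇒ SSs ⇒ BSiSs ⇒ cBiSiSs ⇒ ciSSiSiSs ⇒ ciSSsSiSiSs ⇒ ciBSiSsSiSiSs ⇒ ciiSiSsSiSiSs ⇒ ciisiSsSiSiSs ⇒ ciisissSiSiSs ⇒ ciisisssiSiSs ⇒ ciisisssisiSs ⇒ ciisisssisiss

S ⇒ SSs   [S -> S S s]
SSs ⇒ BSiSs   [S -> B S i]
BSiSs ⇒ cBiSiSs   [B -> c B i]
cBiSiSs ⇒ ciSSiSiSs   [B -> i S S]
ciSSiSiSs ⇒ ciSSsSiSiSs   [S -> S S s]
ciSSsSiSiSs ⇒ ciBSiSsSiSiSs   [S -> B S i]
ciBSiSsSiSiSs ⇒ ciiSiSsSiSiSs   [B -> i]
ciiSiSsSiSiSs ⇒ ciisiSsSiSiSs   [S -> s]
ciisiSsSiSiSs ⇒ ciisissSiSiSs   [S -> s]
ciisissSiSiSs ⇒ ciisisssiSiSs   [S -> s]
ciisisssiSiSs ⇒ ciisisssisiSs   [S -> s]
ciisisssisiSs ⇒ ciisisssisiss   [S -> s]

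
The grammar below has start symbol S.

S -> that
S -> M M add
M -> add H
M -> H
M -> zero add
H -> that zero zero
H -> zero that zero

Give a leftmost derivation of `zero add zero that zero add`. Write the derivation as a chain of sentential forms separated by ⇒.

S ⇒ M M add ⇒ zero add M add ⇒ zero add H add ⇒ zero add zero that zero add

S ⇒ M M add   [S -> M M add]
M M add ⇒ zero add M add   [M -> zero add]
zero add M add ⇒ zero add H add   [M -> H]
zero add H add ⇒ zero add zero that zero add   [H -> zero that zero]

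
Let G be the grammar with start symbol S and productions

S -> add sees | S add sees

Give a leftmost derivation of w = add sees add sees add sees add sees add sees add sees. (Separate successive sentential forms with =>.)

S => S add sees   [S -> S add sees]
S add sees => S add sees add sees   [S -> S add sees]
S add sees add sees => S add sees add sees add sees   [S -> S add sees]
S add sees add sees add sees => S add sees add sees add sees add sees   [S -> S add sees]
S add sees add sees add sees add sees => S add sees add sees add sees add sees add sees   [S -> S add sees]
S add sees add sees add sees add sees add sees => add sees add sees add sees add sees add sees add sees   [S -> add sees]

S => S add sees => S add sees add sees => S add sees add sees add sees => S add sees add sees add sees add sees => S add sees add sees add sees add sees add sees => add sees add sees add sees add sees add sees add sees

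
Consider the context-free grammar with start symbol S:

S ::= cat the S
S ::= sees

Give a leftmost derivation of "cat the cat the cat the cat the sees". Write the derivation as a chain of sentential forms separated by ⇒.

S ⇒ cat the S ⇒ cat the cat the S ⇒ cat the cat the cat the S ⇒ cat the cat the cat the cat the S ⇒ cat the cat the cat the cat the sees

S ⇒ cat the S   [S ::= cat the S]
cat the S ⇒ cat the cat the S   [S ::= cat the S]
cat the cat the S ⇒ cat the cat the cat the S   [S ::= cat the S]
cat the cat the cat the S ⇒ cat the cat the cat the cat the S   [S ::= cat the S]
cat the cat the cat the cat the S ⇒ cat the cat the cat the cat the sees   [S ::= sees]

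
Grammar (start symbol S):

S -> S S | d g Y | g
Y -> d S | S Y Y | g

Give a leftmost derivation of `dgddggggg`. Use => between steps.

S => dgY   [S -> d g Y]
dgY => dgdS   [Y -> d S]
dgdS => dgdSS   [S -> S S]
dgdSS => dgddgYS   [S -> d g Y]
dgddgYS => dgddgSYYS   [Y -> S Y Y]
dgddgSYYS => dgddggYYS   [S -> g]
dgddggYYS => dgddgggYS   [Y -> g]
dgddgggYS => dgddggggS   [Y -> g]
dgddggggS => dgddggggg   [S -> g]

S => dgY => dgdS => dgdSS => dgddgYS => dgddgSYYS => dgddggYYS => dgddgggYS => dgddggggS => dgddggggg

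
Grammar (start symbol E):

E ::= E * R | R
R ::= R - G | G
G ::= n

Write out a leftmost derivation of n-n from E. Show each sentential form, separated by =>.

E => R => R-G => G-G => n-G => n-n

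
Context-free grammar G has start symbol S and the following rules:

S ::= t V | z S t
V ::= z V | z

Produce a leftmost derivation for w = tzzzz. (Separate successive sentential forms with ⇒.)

S ⇒ tV ⇒ tzV ⇒ tzzV ⇒ tzzzV ⇒ tzzzz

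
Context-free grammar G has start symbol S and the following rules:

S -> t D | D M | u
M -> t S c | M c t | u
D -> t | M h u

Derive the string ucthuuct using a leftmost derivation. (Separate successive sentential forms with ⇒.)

S ⇒ DM   [S -> D M]
DM ⇒ MhuM   [D -> M h u]
MhuM ⇒ McthuM   [M -> M c t]
McthuM ⇒ ucthuM   [M -> u]
ucthuM ⇒ ucthuMct   [M -> M c t]
ucthuMct ⇒ ucthuuct   [M -> u]

S ⇒ DM ⇒ MhuM ⇒ McthuM ⇒ ucthuM ⇒ ucthuMct ⇒ ucthuuct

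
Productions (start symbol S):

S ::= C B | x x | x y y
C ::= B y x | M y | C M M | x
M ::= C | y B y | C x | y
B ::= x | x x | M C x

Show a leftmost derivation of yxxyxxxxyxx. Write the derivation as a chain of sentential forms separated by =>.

S=>CB=>ByxB=>MCxyxB=>CxCxyxB=>ByxxCxyxB=>MCxyxxCxyxB=>yCxyxxCxyxB=>yxxyxxCxyxB=>yxxyxxxxyxB=>yxxyxxxxyxx

S => CB   [S ::= C B]
CB => ByxB   [C ::= B y x]
ByxB => MCxyxB   [B ::= M C x]
MCxyxB => CxCxyxB   [M ::= C x]
CxCxyxB => ByxxCxyxB   [C ::= B y x]
ByxxCxyxB => MCxyxxCxyxB   [B ::= M C x]
MCxyxxCxyxB => yCxyxxCxyxB   [M ::= y]
yCxyxxCxyxB => yxxyxxCxyxB   [C ::= x]
yxxyxxCxyxB => yxxyxxxxyxB   [C ::= x]
yxxyxxxxyxB => yxxyxxxxyxx   [B ::= x]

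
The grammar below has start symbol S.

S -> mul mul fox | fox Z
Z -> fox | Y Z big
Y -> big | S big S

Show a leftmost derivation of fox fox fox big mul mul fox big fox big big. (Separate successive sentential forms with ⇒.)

S ⇒ fox Z   [S -> fox Z]
fox Z ⇒ fox Y Z big   [Z -> Y Z big]
fox Y Z big ⇒ fox S big S Z big   [Y -> S big S]
fox S big S Z big ⇒ fox fox Z big S Z big   [S -> fox Z]
fox fox Z big S Z big ⇒ fox fox fox big S Z big   [Z -> fox]
fox fox fox big S Z big ⇒ fox fox fox big mul mul fox Z big   [S -> mul mul fox]
fox fox fox big mul mul fox Z big ⇒ fox fox fox big mul mul fox Y Z big big   [Z -> Y Z big]
fox fox fox big mul mul fox Y Z big big ⇒ fox fox fox big mul mul fox big Z big big   [Y -> big]
fox fox fox big mul mul fox big Z big big ⇒ fox fox fox big mul mul fox big fox big big   [Z -> fox]

S ⇒ fox Z ⇒ fox Y Z big ⇒ fox S big S Z big ⇒ fox fox Z big S Z big ⇒ fox fox fox big S Z big ⇒ fox fox fox big mul mul fox Z big ⇒ fox fox fox big mul mul fox Y Z big big ⇒ fox fox fox big mul mul fox big Z big big ⇒ fox fox fox big mul mul fox big fox big big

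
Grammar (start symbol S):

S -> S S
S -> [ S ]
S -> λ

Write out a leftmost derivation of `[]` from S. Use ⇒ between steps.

S ⇒ SS ⇒ SSS ⇒ [S]SS ⇒ []SS ⇒ []S ⇒ []

S ⇒ SS   [S -> S S]
SS ⇒ SSS   [S -> S S]
SSS ⇒ [S]SS   [S -> [ S ]]
[S]SS ⇒ []SS   [S -> λ]
[]SS ⇒ []S   [S -> λ]
[]S ⇒ []   [S -> λ]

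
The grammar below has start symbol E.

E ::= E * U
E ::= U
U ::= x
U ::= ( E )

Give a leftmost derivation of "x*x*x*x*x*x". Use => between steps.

E=>E*U=>E*U*U=>E*U*U*U=>E*U*U*U*U=>E*U*U*U*U*U=>U*U*U*U*U*U=>x*U*U*U*U*U=>x*x*U*U*U*U=>x*x*x*U*U*U=>x*x*x*x*U*U=>x*x*x*x*x*U=>x*x*x*x*x*x

E => E*U   [E ::= E * U]
E*U => E*U*U   [E ::= E * U]
E*U*U => E*U*U*U   [E ::= E * U]
E*U*U*U => E*U*U*U*U   [E ::= E * U]
E*U*U*U*U => E*U*U*U*U*U   [E ::= E * U]
E*U*U*U*U*U => U*U*U*U*U*U   [E ::= U]
U*U*U*U*U*U => x*U*U*U*U*U   [U ::= x]
x*U*U*U*U*U => x*x*U*U*U*U   [U ::= x]
x*x*U*U*U*U => x*x*x*U*U*U   [U ::= x]
x*x*x*U*U*U => x*x*x*x*U*U   [U ::= x]
x*x*x*x*U*U => x*x*x*x*x*U   [U ::= x]
x*x*x*x*x*U => x*x*x*x*x*x   [U ::= x]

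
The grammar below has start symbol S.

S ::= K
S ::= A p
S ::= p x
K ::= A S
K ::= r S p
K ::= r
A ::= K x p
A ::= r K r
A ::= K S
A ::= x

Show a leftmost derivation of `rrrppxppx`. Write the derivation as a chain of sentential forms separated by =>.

S => K   [S ::= K]
K => AS   [K ::= A S]
AS => KxpS   [A ::= K x p]
KxpS => rSpxpS   [K ::= r S p]
rSpxpS => rKpxpS   [S ::= K]
rKpxpS => rrSppxpS   [K ::= r S p]
rrSppxpS => rrKppxpS   [S ::= K]
rrKppxpS => rrrppxpS   [K ::= r]
rrrppxpS => rrrppxppx   [S ::= p x]

S => K => AS => KxpS => rSpxpS => rKpxpS => rrSppxpS => rrKppxpS => rrrppxpS => rrrppxppx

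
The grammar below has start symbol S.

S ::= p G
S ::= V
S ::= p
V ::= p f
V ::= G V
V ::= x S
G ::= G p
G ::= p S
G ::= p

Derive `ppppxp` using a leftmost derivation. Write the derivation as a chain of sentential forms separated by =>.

S=>pG=>ppS=>ppV=>ppGV=>ppGpV=>ppppV=>ppppxS=>ppppxp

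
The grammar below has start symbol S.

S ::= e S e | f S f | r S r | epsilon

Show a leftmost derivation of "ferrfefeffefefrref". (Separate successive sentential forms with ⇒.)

S ⇒ fSf   [S ::= f S f]
fSf ⇒ feSef   [S ::= e S e]
feSef ⇒ ferSref   [S ::= r S r]
ferSref ⇒ ferrSrref   [S ::= r S r]
ferrSrref ⇒ ferrfSfrref   [S ::= f S f]
ferrfSfrref ⇒ ferrfeSefrref   [S ::= e S e]
ferrfeSefrref ⇒ ferrfefSfefrref   [S ::= f S f]
ferrfefSfefrref ⇒ ferrfefeSefefrref   [S ::= e S e]
ferrfefeSefefrref ⇒ ferrfefefSfefefrref   [S ::= f S f]
ferrfefefSfefefrref ⇒ ferrfefeffefefrref   [S ::= epsilon]

S⇒fSf⇒feSef⇒ferSref⇒ferrSrref⇒ferrfSfrref⇒ferrfeSefrref⇒ferrfefSfefrref⇒ferrfefeSefefrref⇒ferrfefefSfefefrref⇒ferrfefeffefefrref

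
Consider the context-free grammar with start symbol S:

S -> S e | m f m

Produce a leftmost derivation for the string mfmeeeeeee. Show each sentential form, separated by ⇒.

S ⇒ Se   [S -> S e]
Se ⇒ See   [S -> S e]
See ⇒ Seee   [S -> S e]
Seee ⇒ Seeee   [S -> S e]
Seeee ⇒ Seeeee   [S -> S e]
Seeeee ⇒ Seeeeee   [S -> S e]
Seeeeee ⇒ Seeeeeee   [S -> S e]
Seeeeeee ⇒ mfmeeeeeee   [S -> m f m]

S⇒Se⇒See⇒Seee⇒Seeee⇒Seeeee⇒Seeeeee⇒Seeeeeee⇒mfmeeeeeee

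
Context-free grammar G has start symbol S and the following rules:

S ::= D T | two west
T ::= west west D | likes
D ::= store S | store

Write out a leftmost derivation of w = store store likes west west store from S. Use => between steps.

S => D T   [S ::= D T]
D T => store S T   [D ::= store S]
store S T => store D T T   [S ::= D T]
store D T T => store store T T   [D ::= store]
store store T T => store store likes T   [T ::= likes]
store store likes T => store store likes west west D   [T ::= west west D]
store store likes west west D => store store likes west west store   [D ::= store]

S => D T => store S T => store D T T => store store T T => store store likes T => store store likes west west D => store store likes west west store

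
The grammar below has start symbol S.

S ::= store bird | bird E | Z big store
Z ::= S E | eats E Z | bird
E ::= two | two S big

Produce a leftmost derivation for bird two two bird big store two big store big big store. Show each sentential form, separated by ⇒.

S ⇒ Z big store ⇒ S E big store ⇒ bird E E big store ⇒ bird two E big store ⇒ bird two two S big big store ⇒ bird two two Z big store big big store ⇒ bird two two S E big store big big store ⇒ bird two two Z big store E big store big big store ⇒ bird two two bird big store E big store big big store ⇒ bird two two bird big store two big store big big store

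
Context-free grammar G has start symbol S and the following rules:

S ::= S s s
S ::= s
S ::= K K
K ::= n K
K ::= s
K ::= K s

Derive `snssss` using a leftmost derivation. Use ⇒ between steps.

S⇒KK⇒sK⇒sKs⇒snKs⇒snKss⇒snKsss⇒snssss

S ⇒ KK   [S ::= K K]
KK ⇒ sK   [K ::= s]
sK ⇒ sKs   [K ::= K s]
sKs ⇒ snKs   [K ::= n K]
snKs ⇒ snKss   [K ::= K s]
snKss ⇒ snKsss   [K ::= K s]
snKsss ⇒ snssss   [K ::= s]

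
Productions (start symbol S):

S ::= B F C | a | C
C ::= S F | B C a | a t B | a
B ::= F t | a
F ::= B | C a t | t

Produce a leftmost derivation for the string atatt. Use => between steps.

S => C   [S ::= C]
C => SF   [C ::= S F]
SF => CF   [S ::= C]
CF => SFF   [C ::= S F]
SFF => BFCFF   [S ::= B F C]
BFCFF => aFCFF   [B ::= a]
aFCFF => atCFF   [F ::= t]
atCFF => ataFF   [C ::= a]
ataFF => atatF   [F ::= t]
atatF => atatt   [F ::= t]

S => C => SF => CF => SFF => BFCFF => aFCFF => atCFF => ataFF => atatF => atatt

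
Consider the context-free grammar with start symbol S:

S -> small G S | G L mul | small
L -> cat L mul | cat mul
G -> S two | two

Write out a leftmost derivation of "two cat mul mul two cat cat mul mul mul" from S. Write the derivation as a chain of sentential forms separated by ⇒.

S ⇒ G L mul ⇒ S two L mul ⇒ G L mul two L mul ⇒ two L mul two L mul ⇒ two cat mul mul two L mul ⇒ two cat mul mul two cat L mul mul ⇒ two cat mul mul two cat cat mul mul mul

S ⇒ G L mul   [S -> G L mul]
G L mul ⇒ S two L mul   [G -> S two]
S two L mul ⇒ G L mul two L mul   [S -> G L mul]
G L mul two L mul ⇒ two L mul two L mul   [G -> two]
two L mul two L mul ⇒ two cat mul mul two L mul   [L -> cat mul]
two cat mul mul two L mul ⇒ two cat mul mul two cat L mul mul   [L -> cat L mul]
two cat mul mul two cat L mul mul ⇒ two cat mul mul two cat cat mul mul mul   [L -> cat mul]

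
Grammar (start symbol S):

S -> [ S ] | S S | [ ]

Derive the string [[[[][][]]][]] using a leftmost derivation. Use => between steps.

S => [S] => [SS] => [[S]S] => [[[S]]S] => [[[SS]]S] => [[[SSS]]S] => [[[[]SS]]S] => [[[[][]S]]S] => [[[[][][]]]S] => [[[[][][]]][]]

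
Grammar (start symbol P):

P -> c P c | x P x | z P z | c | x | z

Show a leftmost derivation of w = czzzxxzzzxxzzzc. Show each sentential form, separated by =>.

P => cPc   [P -> c P c]
cPc => czPzc   [P -> z P z]
czPzc => czzPzzc   [P -> z P z]
czzPzzc => czzzPzzzc   [P -> z P z]
czzzPzzzc => czzzxPxzzzc   [P -> x P x]
czzzxPxzzzc => czzzxxPxxzzzc   [P -> x P x]
czzzxxPxxzzzc => czzzxxzPzxxzzzc   [P -> z P z]
czzzxxzPzxxzzzc => czzzxxzzzxxzzzc   [P -> z]

P => cPc => czPzc => czzPzzc => czzzPzzzc => czzzxPxzzzc => czzzxxPxxzzzc => czzzxxzPzxxzzzc => czzzxxzzzxxzzzc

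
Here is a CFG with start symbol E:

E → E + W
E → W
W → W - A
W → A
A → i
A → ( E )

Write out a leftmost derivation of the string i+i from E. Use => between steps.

E => E+W => W+W => A+W => i+W => i+A => i+i

E => E+W   [E → E + W]
E+W => W+W   [E → W]
W+W => A+W   [W → A]
A+W => i+W   [A → i]
i+W => i+A   [W → A]
i+A => i+i   [A → i]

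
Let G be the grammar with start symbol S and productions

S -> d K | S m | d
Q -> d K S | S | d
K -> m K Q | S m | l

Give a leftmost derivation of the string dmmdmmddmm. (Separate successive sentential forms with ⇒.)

S ⇒ Sm   [S -> S m]
Sm ⇒ Smm   [S -> S m]
Smm ⇒ dKmm   [S -> d K]
dKmm ⇒ dmKQmm   [K -> m K Q]
dmKQmm ⇒ dmmKQQmm   [K -> m K Q]
dmmKQQmm ⇒ dmmSmQQmm   [K -> S m]
dmmSmQQmm ⇒ dmmSmmQQmm   [S -> S m]
dmmSmmQQmm ⇒ dmmdmmQQmm   [S -> d]
dmmdmmQQmm ⇒ dmmdmmdQmm   [Q -> d]
dmmdmmdQmm ⇒ dmmdmmddmm   [Q -> d]

S⇒Sm⇒Smm⇒dKmm⇒dmKQmm⇒dmmKQQmm⇒dmmSmQQmm⇒dmmSmmQQmm⇒dmmdmmQQmm⇒dmmdmmdQmm⇒dmmdmmddmm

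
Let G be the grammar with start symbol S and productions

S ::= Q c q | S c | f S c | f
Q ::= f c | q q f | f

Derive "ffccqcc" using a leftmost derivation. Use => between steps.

S => Sc   [S ::= S c]
Sc => fScc   [S ::= f S c]
fScc => fQcqcc   [S ::= Q c q]
fQcqcc => ffccqcc   [Q ::= f c]

S=>Sc=>fScc=>fQcqcc=>ffccqcc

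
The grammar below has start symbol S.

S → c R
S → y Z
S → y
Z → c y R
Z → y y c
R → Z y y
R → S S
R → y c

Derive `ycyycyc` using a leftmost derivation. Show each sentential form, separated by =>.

S => yZ   [S → y Z]
yZ => ycyR   [Z → c y R]
ycyR => ycySS   [R → S S]
ycySS => ycyyS   [S → y]
ycyyS => ycyycR   [S → c R]
ycyycR => ycyycyc   [R → y c]

S => yZ => ycyR => ycySS => ycyyS => ycyycR => ycyycyc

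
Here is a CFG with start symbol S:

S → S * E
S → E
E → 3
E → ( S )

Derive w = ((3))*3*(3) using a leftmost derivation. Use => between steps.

S => S*E   [S → S * E]
S*E => S*E*E   [S → S * E]
S*E*E => E*E*E   [S → E]
E*E*E => (S)*E*E   [E → ( S )]
(S)*E*E => (E)*E*E   [S → E]
(E)*E*E => ((S))*E*E   [E → ( S )]
((S))*E*E => ((E))*E*E   [S → E]
((E))*E*E => ((3))*E*E   [E → 3]
((3))*E*E => ((3))*3*E   [E → 3]
((3))*3*E => ((3))*3*(S)   [E → ( S )]
((3))*3*(S) => ((3))*3*(E)   [S → E]
((3))*3*(E) => ((3))*3*(3)   [E → 3]

S => S*E => S*E*E => E*E*E => (S)*E*E => (E)*E*E => ((S))*E*E => ((E))*E*E => ((3))*E*E => ((3))*3*E => ((3))*3*(S) => ((3))*3*(E) => ((3))*3*(3)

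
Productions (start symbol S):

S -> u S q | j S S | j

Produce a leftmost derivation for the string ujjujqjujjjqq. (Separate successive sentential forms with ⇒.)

S⇒uSq⇒ujSSq⇒ujjSSSq⇒ujjuSqSSq⇒ujjujqSSq⇒ujjujqjSq⇒ujjujqjuSqq⇒ujjujqjujSSqq⇒ujjujqjujjSqq⇒ujjujqjujjjqq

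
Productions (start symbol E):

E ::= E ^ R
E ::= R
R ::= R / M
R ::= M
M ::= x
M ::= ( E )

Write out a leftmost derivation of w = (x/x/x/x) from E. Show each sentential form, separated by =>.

E => R => M => (E) => (R) => (R/M) => (R/M/M) => (R/M/M/M) => (M/M/M/M) => (x/M/M/M) => (x/x/M/M) => (x/x/x/M) => (x/x/x/x)

E => R   [E ::= R]
R => M   [R ::= M]
M => (E)   [M ::= ( E )]
(E) => (R)   [E ::= R]
(R) => (R/M)   [R ::= R / M]
(R/M) => (R/M/M)   [R ::= R / M]
(R/M/M) => (R/M/M/M)   [R ::= R / M]
(R/M/M/M) => (M/M/M/M)   [R ::= M]
(M/M/M/M) => (x/M/M/M)   [M ::= x]
(x/M/M/M) => (x/x/M/M)   [M ::= x]
(x/x/M/M) => (x/x/x/M)   [M ::= x]
(x/x/x/M) => (x/x/x/x)   [M ::= x]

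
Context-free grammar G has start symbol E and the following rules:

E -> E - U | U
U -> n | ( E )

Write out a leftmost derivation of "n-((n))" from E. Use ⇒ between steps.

E ⇒ E-U ⇒ U-U ⇒ n-U ⇒ n-(E) ⇒ n-(U) ⇒ n-((E)) ⇒ n-((U)) ⇒ n-((n))

E ⇒ E-U   [E -> E - U]
E-U ⇒ U-U   [E -> U]
U-U ⇒ n-U   [U -> n]
n-U ⇒ n-(E)   [U -> ( E )]
n-(E) ⇒ n-(U)   [E -> U]
n-(U) ⇒ n-((E))   [U -> ( E )]
n-((E)) ⇒ n-((U))   [E -> U]
n-((U)) ⇒ n-((n))   [U -> n]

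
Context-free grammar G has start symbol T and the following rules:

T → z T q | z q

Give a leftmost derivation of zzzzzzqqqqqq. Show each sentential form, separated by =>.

T => zTq   [T → z T q]
zTq => zzTqq   [T → z T q]
zzTqq => zzzTqqq   [T → z T q]
zzzTqqq => zzzzTqqqq   [T → z T q]
zzzzTqqqq => zzzzzTqqqqq   [T → z T q]
zzzzzTqqqqq => zzzzzzqqqqqq   [T → z q]

T => zTq => zzTqq => zzzTqqq => zzzzTqqqq => zzzzzTqqqqq => zzzzzzqqqqqq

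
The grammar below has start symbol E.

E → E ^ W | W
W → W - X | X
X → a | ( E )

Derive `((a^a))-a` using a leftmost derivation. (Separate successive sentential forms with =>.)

E => W   [E → W]
W => W-X   [W → W - X]
W-X => X-X   [W → X]
X-X => (E)-X   [X → ( E )]
(E)-X => (W)-X   [E → W]
(W)-X => (X)-X   [W → X]
(X)-X => ((E))-X   [X → ( E )]
((E))-X => ((E^W))-X   [E → E ^ W]
((E^W))-X => ((W^W))-X   [E → W]
((W^W))-X => ((X^W))-X   [W → X]
((X^W))-X => ((a^W))-X   [X → a]
((a^W))-X => ((a^X))-X   [W → X]
((a^X))-X => ((a^a))-X   [X → a]
((a^a))-X => ((a^a))-a   [X → a]

E => W => W-X => X-X => (E)-X => (W)-X => (X)-X => ((E))-X => ((E^W))-X => ((W^W))-X => ((X^W))-X => ((a^W))-X => ((a^X))-X => ((a^a))-X => ((a^a))-a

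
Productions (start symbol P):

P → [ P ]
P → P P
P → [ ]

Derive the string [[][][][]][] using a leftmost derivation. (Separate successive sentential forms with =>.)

P=>PP=>[P]P=>[PP]P=>[PPP]P=>[PPPP]P=>[[]PPP]P=>[[][]PP]P=>[[][][]P]P=>[[][][][]]P=>[[][][][]][]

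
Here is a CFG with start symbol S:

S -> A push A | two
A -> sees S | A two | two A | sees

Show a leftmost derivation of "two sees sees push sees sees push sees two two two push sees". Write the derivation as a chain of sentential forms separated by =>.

S => A push A   [S -> A push A]
A push A => two A push A   [A -> two A]
two A push A => two sees S push A   [A -> sees S]
two sees S push A => two sees A push A push A   [S -> A push A]
two sees A push A push A => two sees sees push A push A   [A -> sees]
two sees sees push A push A => two sees sees push A two push A   [A -> A two]
two sees sees push A two push A => two sees sees push A two two push A   [A -> A two]
two sees sees push A two two push A => two sees sees push sees S two two push A   [A -> sees S]
two sees sees push sees S two two push A => two sees sees push sees A push A two two push A   [S -> A push A]
two sees sees push sees A push A two two push A => two sees sees push sees sees push A two two push A   [A -> sees]
two sees sees push sees sees push A two two push A => two sees sees push sees sees push sees S two two push A   [A -> sees S]
two sees sees push sees sees push sees S two two push A => two sees sees push sees sees push sees two two two push A   [S -> two]
two sees sees push sees sees push sees two two two push A => two sees sees push sees sees push sees two two two push sees   [A -> sees]

S => A push A => two A push A => two sees S push A => two sees A push A push A => two sees sees push A push A => two sees sees push A two push A => two sees sees push A two two push A => two sees sees push sees S two two push A => two sees sees push sees A push A two two push A => two sees sees push sees sees push A two two push A => two sees sees push sees sees push sees S two two push A => two sees sees push sees sees push sees two two two push A => two sees sees push sees sees push sees two two two push sees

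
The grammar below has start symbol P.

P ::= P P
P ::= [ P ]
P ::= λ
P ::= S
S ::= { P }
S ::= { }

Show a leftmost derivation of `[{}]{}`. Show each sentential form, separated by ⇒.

P⇒PP⇒[P]P⇒[S]P⇒[{}]P⇒[{}]S⇒[{}]{}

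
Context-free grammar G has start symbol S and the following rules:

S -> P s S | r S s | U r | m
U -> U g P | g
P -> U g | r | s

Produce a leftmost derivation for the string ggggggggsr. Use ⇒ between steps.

S ⇒ Ur ⇒ UgPr ⇒ UgPgPr ⇒ UgPgPgPr ⇒ ggPgPgPr ⇒ ggUggPgPr ⇒ gggggPgPr ⇒ gggggUggPr ⇒ ggggggggPr ⇒ ggggggggsr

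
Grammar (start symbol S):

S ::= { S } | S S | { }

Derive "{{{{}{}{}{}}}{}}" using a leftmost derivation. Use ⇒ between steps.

S ⇒ {S} ⇒ {SS} ⇒ {{S}S} ⇒ {{{S}}S} ⇒ {{{SS}}S} ⇒ {{{SSS}}S} ⇒ {{{SSSS}}S} ⇒ {{{{}SSS}}S} ⇒ {{{{}{}SS}}S} ⇒ {{{{}{}{}S}}S} ⇒ {{{{}{}{}{}}}S} ⇒ {{{{}{}{}{}}}{}}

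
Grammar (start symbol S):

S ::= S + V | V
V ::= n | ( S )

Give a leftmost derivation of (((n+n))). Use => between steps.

S => V => (S) => (V) => ((S)) => ((V)) => (((S))) => (((S+V))) => (((V+V))) => (((n+V))) => (((n+n)))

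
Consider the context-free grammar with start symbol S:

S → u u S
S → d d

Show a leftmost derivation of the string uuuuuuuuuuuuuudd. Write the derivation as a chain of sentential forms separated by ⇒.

S ⇒ uuS ⇒ uuuuS ⇒ uuuuuuS ⇒ uuuuuuuuS ⇒ uuuuuuuuuuS ⇒ uuuuuuuuuuuuS ⇒ uuuuuuuuuuuuuuS ⇒ uuuuuuuuuuuuuudd

S ⇒ uuS   [S → u u S]
uuS ⇒ uuuuS   [S → u u S]
uuuuS ⇒ uuuuuuS   [S → u u S]
uuuuuuS ⇒ uuuuuuuuS   [S → u u S]
uuuuuuuuS ⇒ uuuuuuuuuuS   [S → u u S]
uuuuuuuuuuS ⇒ uuuuuuuuuuuuS   [S → u u S]
uuuuuuuuuuuuS ⇒ uuuuuuuuuuuuuuS   [S → u u S]
uuuuuuuuuuuuuuS ⇒ uuuuuuuuuuuuuudd   [S → d d]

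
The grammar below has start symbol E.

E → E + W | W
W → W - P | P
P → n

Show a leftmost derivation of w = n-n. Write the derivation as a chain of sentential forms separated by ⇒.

E⇒W⇒W-P⇒P-P⇒n-P⇒n-n

E ⇒ W   [E → W]
W ⇒ W-P   [W → W - P]
W-P ⇒ P-P   [W → P]
P-P ⇒ n-P   [P → n]
n-P ⇒ n-n   [P → n]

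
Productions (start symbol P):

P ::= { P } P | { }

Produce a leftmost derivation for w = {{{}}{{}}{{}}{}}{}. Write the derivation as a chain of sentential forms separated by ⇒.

P ⇒ {P}P ⇒ {{P}P}P ⇒ {{{}}P}P ⇒ {{{}}{P}P}P ⇒ {{{}}{{}}P}P ⇒ {{{}}{{}}{P}P}P ⇒ {{{}}{{}}{{}}P}P ⇒ {{{}}{{}}{{}}{}}P ⇒ {{{}}{{}}{{}}{}}{}

P ⇒ {P}P   [P ::= { P } P]
{P}P ⇒ {{P}P}P   [P ::= { P } P]
{{P}P}P ⇒ {{{}}P}P   [P ::= { }]
{{{}}P}P ⇒ {{{}}{P}P}P   [P ::= { P } P]
{{{}}{P}P}P ⇒ {{{}}{{}}P}P   [P ::= { }]
{{{}}{{}}P}P ⇒ {{{}}{{}}{P}P}P   [P ::= { P } P]
{{{}}{{}}{P}P}P ⇒ {{{}}{{}}{{}}P}P   [P ::= { }]
{{{}}{{}}{{}}P}P ⇒ {{{}}{{}}{{}}{}}P   [P ::= { }]
{{{}}{{}}{{}}{}}P ⇒ {{{}}{{}}{{}}{}}{}   [P ::= { }]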